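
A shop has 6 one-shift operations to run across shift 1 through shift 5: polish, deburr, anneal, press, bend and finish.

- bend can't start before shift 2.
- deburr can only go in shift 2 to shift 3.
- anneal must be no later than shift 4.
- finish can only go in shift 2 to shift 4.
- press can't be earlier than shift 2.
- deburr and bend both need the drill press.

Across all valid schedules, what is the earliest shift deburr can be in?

Deburr is available from shift 2; deburr's own window allows nothing later than shift 3.
deburr at shift 2 is achievable: deburr=shift 2; finish=shift 2; polish=shift 1; press=shift 2; anneal=shift 1; bend=shift 3.

shift 2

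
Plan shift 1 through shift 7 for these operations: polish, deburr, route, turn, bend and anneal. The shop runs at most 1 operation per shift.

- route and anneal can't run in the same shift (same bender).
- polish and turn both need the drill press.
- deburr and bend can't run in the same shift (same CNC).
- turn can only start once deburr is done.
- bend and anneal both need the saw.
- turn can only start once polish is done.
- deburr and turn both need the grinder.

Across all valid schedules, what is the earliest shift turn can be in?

shift 3

Precedence pushes turn to at least shift 2.
turn at shift 3 is achievable: polish in shift 1; anneal in shift 6; turn in shift 3; route in shift 4; deburr in shift 2; bend in shift 5.
Nothing earlier works — the conflict and capacity constraints rule out every shift before shift 3.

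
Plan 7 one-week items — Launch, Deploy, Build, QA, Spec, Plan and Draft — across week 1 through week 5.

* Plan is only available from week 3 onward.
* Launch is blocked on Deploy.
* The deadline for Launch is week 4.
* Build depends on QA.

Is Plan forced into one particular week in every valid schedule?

Plan can be week 3 (e.g. Plan in week 3; Deploy in week 1; Draft in week 1; Spec in week 1; Launch in week 2; Build in week 2; QA in week 1) or week 4 (e.g. Deploy -> week 1, Launch -> week 2, QA -> week 1, Spec -> week 1, Plan -> week 4, Draft -> week 1, Build -> week 2).

No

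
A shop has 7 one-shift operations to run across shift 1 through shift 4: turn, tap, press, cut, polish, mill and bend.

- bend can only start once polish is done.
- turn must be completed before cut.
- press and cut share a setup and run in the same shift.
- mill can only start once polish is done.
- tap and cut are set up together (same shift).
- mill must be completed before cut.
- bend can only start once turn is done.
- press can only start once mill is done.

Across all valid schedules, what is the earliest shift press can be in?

shift 3

Precedence pushes press to at least shift 3.
press at shift 3 is achievable: polish=shift 1, turn=shift 1, cut=shift 3, tap=shift 3, bend=shift 2, press=shift 3, mill=shift 2.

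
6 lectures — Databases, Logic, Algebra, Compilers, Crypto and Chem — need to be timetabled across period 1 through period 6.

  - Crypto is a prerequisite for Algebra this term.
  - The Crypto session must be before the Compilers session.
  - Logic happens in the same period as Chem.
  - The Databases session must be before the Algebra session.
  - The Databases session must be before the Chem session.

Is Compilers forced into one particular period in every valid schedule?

No

Compilers can be period 2 (e.g. Logic -> period 2; Databases -> period 1; Compilers -> period 2; Algebra -> period 2; Crypto -> period 1; Chem -> period 2) or period 3 (e.g. Compilers=period 3; Databases=period 1; Chem=period 2; Algebra=period 2; Crypto=period 1; Logic=period 2).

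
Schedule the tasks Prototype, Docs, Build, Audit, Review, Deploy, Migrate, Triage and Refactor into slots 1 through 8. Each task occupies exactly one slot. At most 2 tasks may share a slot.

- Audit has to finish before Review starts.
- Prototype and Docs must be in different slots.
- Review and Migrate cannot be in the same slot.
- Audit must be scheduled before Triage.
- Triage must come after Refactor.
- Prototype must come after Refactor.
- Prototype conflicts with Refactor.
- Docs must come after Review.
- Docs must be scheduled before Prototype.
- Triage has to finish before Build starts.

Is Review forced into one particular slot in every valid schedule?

No

Review can be 2 (e.g. Docs in 3; Prototype in 4; Refactor in 1; Deploy in 4; Migrate in 5; Triage in 2; Audit in 1; Review in 2; Build in 3) or 3 (e.g. Audit in 1, Build in 3, Refactor in 1, Migrate in 4, Prototype in 5, Review in 3, Docs in 4, Deploy in 2, Triage in 2).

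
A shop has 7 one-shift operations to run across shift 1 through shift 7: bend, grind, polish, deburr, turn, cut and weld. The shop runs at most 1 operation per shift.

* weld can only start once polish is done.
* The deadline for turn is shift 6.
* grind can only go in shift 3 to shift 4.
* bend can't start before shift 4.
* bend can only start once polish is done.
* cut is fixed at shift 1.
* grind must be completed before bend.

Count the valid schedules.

Splitting on bend: it can be shift 4 (4), shift 5 (14), shift 6 (18), shift 7 (24). Listing each branch's schedules as (grind, polish, deburr, turn, cut, weld) by shift number:
bend=shift 4: (3,2,5,6,1,7) (3,2,6,5,1,7) (3,2,7,5,1,6) (3,2,7,6,1,5) — 4.
bend=shift 5: (3,2,4,6,1,7) (3,2,6,4,1,7) (3,2,7,4,1,6) (3,2,7,6,1,4) (3,4,2,6,1,7) (3,4,6,2,1,7) (3,4,7,2,1,6) (4,2,3,6,1,7) (4,2,6,3,1,7) (4,2,7,3,1,6) (4,2,7,6,1,3) (4,3,2,6,1,7) (4,3,6,2,1,7) (4,3,7,2,1,6) — 14.
bend=shift 6: (3,2,4,5,1,7) (3,2,5,4,1,7) (3,2,7,4,1,5) (3,2,7,5,1,4) (3,4,2,5,1,7) (3,4,5,2,1,7) (3,4,7,2,1,5) (3,5,2,4,1,7) (3,5,4,2,1,7) (4,2,3,5,1,7) (4,2,5,3,1,7) (4,2,7,3,1,5) (4,2,7,5,1,3) (4,3,2,5,1,7) (4,3,5,2,1,7) (4,3,7,2,1,5) (4,5,2,3,1,7) (4,5,3,2,1,7) — 18.
bend=shift 7: (3,2,4,5,1,6) (3,2,4,6,1,5) (3,2,5,4,1,6) (3,2,5,6,1,4) (3,2,6,4,1,5) (3,2,6,5,1,4) (3,4,2,5,1,6) (3,4,2,6,1,5) (3,4,5,2,1,6) (3,4,6,2,1,5) (3,5,2,4,1,6) (3,5,4,2,1,6) (4,2,3,5,1,6) (4,2,3,6,1,5) (4,2,5,3,1,6) (4,2,5,6,1,3) (4,2,6,3,1,5) (4,2,6,5,1,3) (4,3,2,5,1,6) (4,3,2,6,1,5) (4,3,5,2,1,6) (4,3,6,2,1,5) (4,5,2,3,1,6) (4,5,3,2,1,6) — 24.
Summing: 4 + 14 + 18 + 24 = 60.

60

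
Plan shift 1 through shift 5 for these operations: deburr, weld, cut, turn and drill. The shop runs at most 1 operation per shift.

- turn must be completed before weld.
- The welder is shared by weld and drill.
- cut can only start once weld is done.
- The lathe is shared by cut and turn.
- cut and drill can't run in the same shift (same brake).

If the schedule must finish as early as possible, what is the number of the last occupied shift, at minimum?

5

The precedence chain requires at least 3 distinct shifts.
With at most 1 per shift and 5 operations, at least 5 shifts are needed.
5 works (last occupied shift: shift 5): for example weld -> shift 2; cut -> shift 3; drill -> shift 5; deburr -> shift 4; turn -> shift 1.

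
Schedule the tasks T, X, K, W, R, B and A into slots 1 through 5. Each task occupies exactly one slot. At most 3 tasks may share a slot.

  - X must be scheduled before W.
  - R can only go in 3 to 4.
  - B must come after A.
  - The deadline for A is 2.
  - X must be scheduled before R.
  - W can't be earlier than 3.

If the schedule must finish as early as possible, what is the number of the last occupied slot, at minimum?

slot 3

The precedence chain requires at least 2 distinct slots.
With at most 3 per slot and 7 tasks, at least 3 slots are needed.
W can't be placed before 3, so the schedule must run through at least slot 3.
3 works (last occupied slot: 3): for example K=2, X=1, R=3, A=1, W=3, B=2, T=1.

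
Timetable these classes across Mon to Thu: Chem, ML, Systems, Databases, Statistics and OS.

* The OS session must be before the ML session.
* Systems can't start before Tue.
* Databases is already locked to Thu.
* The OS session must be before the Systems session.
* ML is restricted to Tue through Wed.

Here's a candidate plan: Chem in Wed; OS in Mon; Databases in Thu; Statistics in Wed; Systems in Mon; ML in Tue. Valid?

No — it violates: Systems can't start before Tue

Systems can't start before Tue — violated.
The OS session must be before the ML session — holds.
Databases is already locked to Thu — holds.
The OS session must be before the Systems session — violated.
ML is restricted to Tue through Wed — holds.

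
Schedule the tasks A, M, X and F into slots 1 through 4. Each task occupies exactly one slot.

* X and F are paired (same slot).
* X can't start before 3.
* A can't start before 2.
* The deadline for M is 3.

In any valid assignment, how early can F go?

3

F must be in the same slot as X, which can't be before 3, so F is at least 3.
F at 3 is achievable: A -> 2, X -> 3, M -> 1, F -> 3.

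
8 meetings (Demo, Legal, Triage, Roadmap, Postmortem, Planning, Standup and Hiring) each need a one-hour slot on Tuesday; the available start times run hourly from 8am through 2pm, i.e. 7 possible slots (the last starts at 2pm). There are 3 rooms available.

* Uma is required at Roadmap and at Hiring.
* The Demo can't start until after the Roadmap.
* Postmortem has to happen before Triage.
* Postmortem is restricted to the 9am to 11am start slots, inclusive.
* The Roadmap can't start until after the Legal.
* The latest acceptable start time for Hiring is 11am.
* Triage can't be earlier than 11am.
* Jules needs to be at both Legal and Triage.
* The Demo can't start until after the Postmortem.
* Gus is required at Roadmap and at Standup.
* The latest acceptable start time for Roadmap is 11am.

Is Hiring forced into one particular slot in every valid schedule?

No

Hiring can be 8am (e.g. Planning in 8am; Standup in 10am; Triage in 11am; Demo in 10am; Legal in 8am; Hiring in 8am; Roadmap in 9am; Postmortem in 9am) or 9am (e.g. Standup=8am; Roadmap=10am; Postmortem=9am; Demo=11am; Triage=11am; Planning=8am; Hiring=9am; Legal=8am).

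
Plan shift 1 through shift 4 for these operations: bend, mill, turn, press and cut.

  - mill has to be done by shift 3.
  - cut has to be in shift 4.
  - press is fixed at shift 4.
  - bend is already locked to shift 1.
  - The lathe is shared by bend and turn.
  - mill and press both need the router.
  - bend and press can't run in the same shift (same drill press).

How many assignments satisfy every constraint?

Splitting on mill: it can be shift 1 (3), shift 2 (3), shift 3 (3). Listing each branch's schedules as (bend, turn, press, cut) by shift number:
mill=shift 1: (1,2,4,4) (1,3,4,4) (1,4,4,4) — 3.
mill=shift 2: (1,2,4,4) (1,3,4,4) (1,4,4,4) — 3.
mill=shift 3: (1,2,4,4) (1,3,4,4) (1,4,4,4) — 3.
Summing: 3 + 3 + 3 = 9.

9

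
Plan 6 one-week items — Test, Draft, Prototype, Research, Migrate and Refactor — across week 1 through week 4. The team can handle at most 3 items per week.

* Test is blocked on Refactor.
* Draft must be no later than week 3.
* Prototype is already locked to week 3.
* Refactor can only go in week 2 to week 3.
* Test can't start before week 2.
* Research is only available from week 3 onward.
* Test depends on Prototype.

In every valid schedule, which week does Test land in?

week 4

Test is available from week 2; precedence pushes Test to at least week 4.
So Test is pinned to week 4.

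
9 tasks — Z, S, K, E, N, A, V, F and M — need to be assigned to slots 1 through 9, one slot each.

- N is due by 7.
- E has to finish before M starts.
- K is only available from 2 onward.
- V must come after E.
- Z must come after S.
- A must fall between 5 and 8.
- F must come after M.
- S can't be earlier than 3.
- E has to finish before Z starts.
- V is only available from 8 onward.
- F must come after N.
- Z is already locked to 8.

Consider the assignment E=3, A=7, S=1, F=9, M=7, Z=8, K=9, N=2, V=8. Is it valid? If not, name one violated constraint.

No — it violates: S can't be earlier than 3

K is only available from 2 onward — holds.
E has to finish before M starts — holds.
V is only available from 8 onward — holds.
F must come after N — holds.
S can't be earlier than 3 — violated.
V must come after E — holds.
A must fall between 5 and 8 — holds.
E has to finish before Z starts — holds.
Z must come after S — holds.
N is due by 7 — holds.
Z is already locked to 8 — holds.
F must come after M — holds.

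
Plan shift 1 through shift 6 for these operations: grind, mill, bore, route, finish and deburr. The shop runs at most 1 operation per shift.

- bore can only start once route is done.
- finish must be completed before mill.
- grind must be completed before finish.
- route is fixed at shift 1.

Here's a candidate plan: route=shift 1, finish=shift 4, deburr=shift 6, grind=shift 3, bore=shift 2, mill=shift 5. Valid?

bore can only start once route is done — holds.
The shop runs at most 1 operation per shift — holds.
route is fixed at shift 1 — holds.
finish must be completed before mill — holds.
grind must be completed before finish — holds.

Yes, all constraints hold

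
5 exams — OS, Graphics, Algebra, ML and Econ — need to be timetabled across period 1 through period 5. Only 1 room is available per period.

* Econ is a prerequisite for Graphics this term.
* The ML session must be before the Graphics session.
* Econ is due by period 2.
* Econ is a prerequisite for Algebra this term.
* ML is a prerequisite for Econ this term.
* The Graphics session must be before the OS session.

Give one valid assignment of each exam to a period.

Econ=period 2; Algebra=period 5; Graphics=period 3; ML=period 1; OS=period 4

Checking: Econ(period 2) before Algebra(period 5); ML(period 1) before Econ(period 2); ML(period 1) before Graphics(period 3); Graphics(period 3) before OS(period 4); Econ(period 2) before Graphics(period 3); Econ=period 2 in [period 1,period 2]; max 1 per period (cap 1).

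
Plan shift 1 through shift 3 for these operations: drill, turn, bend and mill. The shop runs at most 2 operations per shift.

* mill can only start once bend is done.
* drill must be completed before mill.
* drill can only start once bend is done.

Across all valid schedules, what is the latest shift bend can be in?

shift 1

Downstream work caps bend at shift 1.
bend at shift 1 is achievable: mill=shift 3, drill=shift 2, turn=shift 1, bend=shift 1.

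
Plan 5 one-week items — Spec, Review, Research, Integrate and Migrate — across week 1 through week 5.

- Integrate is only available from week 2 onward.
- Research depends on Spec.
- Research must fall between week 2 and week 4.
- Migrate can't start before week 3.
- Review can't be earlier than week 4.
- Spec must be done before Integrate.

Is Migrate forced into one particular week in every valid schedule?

No

Migrate can be week 3 (e.g. Migrate -> week 3; Integrate -> week 2; Research -> week 2; Spec -> week 1; Review -> week 4) or week 4 (e.g. Spec=week 1, Migrate=week 4, Research=week 2, Integrate=week 2, Review=week 4).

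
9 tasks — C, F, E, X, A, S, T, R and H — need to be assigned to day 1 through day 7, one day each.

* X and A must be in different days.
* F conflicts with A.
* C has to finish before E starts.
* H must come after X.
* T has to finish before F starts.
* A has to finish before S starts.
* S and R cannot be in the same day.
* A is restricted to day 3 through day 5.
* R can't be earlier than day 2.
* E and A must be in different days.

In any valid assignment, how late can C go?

day 6

Downstream work caps C at day 6.
C at day 6 is achievable: R -> day 2; X -> day 1; F -> day 2; S -> day 4; C -> day 6; T -> day 1; E -> day 7; H -> day 2; A -> day 3.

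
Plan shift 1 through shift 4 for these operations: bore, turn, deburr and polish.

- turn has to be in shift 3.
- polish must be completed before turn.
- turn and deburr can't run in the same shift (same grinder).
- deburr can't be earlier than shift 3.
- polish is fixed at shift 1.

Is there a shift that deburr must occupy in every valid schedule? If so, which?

deburr's window is shift 3–shift 4.
turn is fixed at shift 3, and deburr can't share a shift with turn.
So deburr must be shift 4.

shift 4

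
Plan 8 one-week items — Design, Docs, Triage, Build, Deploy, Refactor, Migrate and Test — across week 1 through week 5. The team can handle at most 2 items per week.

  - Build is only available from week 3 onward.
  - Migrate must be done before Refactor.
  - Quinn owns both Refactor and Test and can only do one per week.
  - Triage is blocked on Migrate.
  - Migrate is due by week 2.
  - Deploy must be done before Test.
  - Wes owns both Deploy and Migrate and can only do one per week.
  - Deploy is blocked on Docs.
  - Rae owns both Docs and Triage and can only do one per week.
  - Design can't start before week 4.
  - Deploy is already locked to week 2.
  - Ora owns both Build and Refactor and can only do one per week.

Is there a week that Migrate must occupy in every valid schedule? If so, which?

Migrate's window is week 1–week 2.
Deploy is fixed at week 2, and Migrate can't share a week with Deploy.
So Migrate must be week 1.

week 1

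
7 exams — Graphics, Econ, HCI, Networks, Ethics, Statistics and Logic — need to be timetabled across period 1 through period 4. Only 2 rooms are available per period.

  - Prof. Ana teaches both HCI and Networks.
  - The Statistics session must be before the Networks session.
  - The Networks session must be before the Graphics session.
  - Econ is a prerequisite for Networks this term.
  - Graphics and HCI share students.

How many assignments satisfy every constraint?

Splitting on Graphics: it can be period 3 (6), period 4 (42). Listing each branch's schedules as (Econ, HCI, Networks, Ethics, Statistics, Logic) by period number:
Graphics=period 3: (1,4,2,2,1,3) (1,4,2,2,1,4) (1,4,2,3,1,2) (1,4,2,3,1,4) (1,4,2,4,1,2) (1,4,2,4,1,3) — 6.
Graphics=period 4: (1,1,3,2,2,3) (1,1,3,2,2,4) (1,1,3,3,2,2) (1,1,3,3,2,4) (1,1,3,4,2,2) (1,1,3,4,2,3) (1,2,3,1,2,3) (1,2,3,1,2,4) (1,2,3,2,1,3) (1,2,3,2,1,4) (1,2,3,3,1,2) (1,2,3,3,1,4) (1,2,3,3,2,1) (1,2,3,3,2,4) (1,2,3,4,1,2) (1,2,3,4,1,3) (1,2,3,4,2,1) (1,2,3,4,2,3) (1,3,2,2,1,3) (1,3,2,2,1,4) (1,3,2,3,1,2) (1,3,2,3,1,4) (1,3,2,4,1,2) (1,3,2,4,1,3) (2,1,3,1,2,3) (2,1,3,1,2,4) (2,1,3,2,1,3) (2,1,3,2,1,4) (2,1,3,3,1,2) (2,1,3,3,1,4) (2,1,3,3,2,1) (2,1,3,3,2,4) (2,1,3,4,1,2) (2,1,3,4,1,3) (2,1,3,4,2,1) (2,1,3,4,2,3) (2,2,3,1,1,3) (2,2,3,1,1,4) (2,2,3,3,1,1) (2,2,3,3,1,4) (2,2,3,4,1,1) (2,2,3,4,1,3) — 42.
Summing: 6 + 42 = 48.

48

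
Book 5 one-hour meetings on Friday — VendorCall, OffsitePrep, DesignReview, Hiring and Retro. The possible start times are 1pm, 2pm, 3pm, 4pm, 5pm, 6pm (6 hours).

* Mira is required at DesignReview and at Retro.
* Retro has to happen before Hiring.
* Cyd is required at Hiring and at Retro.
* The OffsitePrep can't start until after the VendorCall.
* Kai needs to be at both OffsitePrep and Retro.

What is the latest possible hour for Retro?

Downstream work caps Retro at 5pm.
Retro at 5pm is achievable: Retro -> 5pm, Hiring -> 6pm, OffsitePrep -> 2pm, VendorCall -> 1pm, DesignReview -> 1pm.

5pm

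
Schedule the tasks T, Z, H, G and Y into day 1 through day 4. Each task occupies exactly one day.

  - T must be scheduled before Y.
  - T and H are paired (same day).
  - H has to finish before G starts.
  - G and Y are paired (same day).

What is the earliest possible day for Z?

day 1

Z at day 1 is achievable: H=day 1; Z=day 1; G=day 2; Y=day 2; T=day 1.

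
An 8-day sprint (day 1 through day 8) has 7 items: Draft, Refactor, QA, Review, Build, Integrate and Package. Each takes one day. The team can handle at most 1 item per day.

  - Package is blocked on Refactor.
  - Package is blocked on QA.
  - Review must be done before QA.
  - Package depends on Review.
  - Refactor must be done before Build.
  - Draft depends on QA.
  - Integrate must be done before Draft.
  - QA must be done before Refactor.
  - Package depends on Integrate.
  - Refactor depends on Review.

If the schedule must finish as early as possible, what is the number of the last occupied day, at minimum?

The precedence chain requires at least 4 distinct days.
With at most 1 per day and 7 tasks, at least 7 days are needed.
7 works (last occupied day: day 7): for example Integrate -> day 4, Build -> day 7, Package -> day 5, QA -> day 2, Draft -> day 6, Review -> day 1, Refactor -> day 3.

day 7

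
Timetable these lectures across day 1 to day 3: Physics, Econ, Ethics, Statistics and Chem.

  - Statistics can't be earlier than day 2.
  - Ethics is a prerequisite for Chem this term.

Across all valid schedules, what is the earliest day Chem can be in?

day 2

Precedence pushes Chem to at least day 2.
Chem at day 2 is achievable: Chem -> day 2, Physics -> day 1, Econ -> day 1, Statistics -> day 2, Ethics -> day 1.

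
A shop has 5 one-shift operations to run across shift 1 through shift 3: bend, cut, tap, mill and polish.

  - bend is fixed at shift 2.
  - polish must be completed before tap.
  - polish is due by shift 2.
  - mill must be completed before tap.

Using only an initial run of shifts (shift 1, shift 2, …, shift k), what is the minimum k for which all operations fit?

2 shifts

The precedence chain requires at least 2 distinct shifts.
2 works (last occupied shift: shift 2): for example mill -> shift 1, cut -> shift 1, tap -> shift 2, polish -> shift 1, bend -> shift 2.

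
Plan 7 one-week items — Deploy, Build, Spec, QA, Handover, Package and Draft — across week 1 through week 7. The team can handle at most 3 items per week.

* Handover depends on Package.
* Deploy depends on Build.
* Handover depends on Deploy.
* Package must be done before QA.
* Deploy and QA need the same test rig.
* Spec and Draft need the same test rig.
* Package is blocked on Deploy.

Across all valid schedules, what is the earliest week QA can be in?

Precedence pushes QA to at least week 4.
QA at week 4 is achievable: Deploy=week 2; Package=week 3; Draft=week 2; Spec=week 1; Build=week 1; QA=week 4; Handover=week 4.

week 4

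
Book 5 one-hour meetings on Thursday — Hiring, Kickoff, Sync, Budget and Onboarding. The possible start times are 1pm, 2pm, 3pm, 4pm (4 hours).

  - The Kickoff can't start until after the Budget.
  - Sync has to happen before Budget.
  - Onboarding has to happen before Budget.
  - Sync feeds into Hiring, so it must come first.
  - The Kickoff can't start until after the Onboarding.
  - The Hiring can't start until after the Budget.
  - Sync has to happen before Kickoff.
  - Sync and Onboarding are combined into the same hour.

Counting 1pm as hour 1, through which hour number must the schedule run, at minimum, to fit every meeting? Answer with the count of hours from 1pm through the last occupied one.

The precedence chain requires at least 3 distinct hours.
3 works (last occupied hour: 3pm): for example Kickoff in 3pm, Hiring in 3pm, Onboarding in 1pm, Budget in 2pm, Sync in 1pm.

3 hours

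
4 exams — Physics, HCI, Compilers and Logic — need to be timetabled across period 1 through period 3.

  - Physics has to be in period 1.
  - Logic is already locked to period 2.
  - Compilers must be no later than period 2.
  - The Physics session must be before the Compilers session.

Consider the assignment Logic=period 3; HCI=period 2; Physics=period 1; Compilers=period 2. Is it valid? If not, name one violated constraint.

The Physics session must be before the Compilers session — holds.
Logic is already locked to period 2 — violated.
Compilers must be no later than period 2 — holds.
Physics has to be in period 1 — holds.

Invalid. Logic is already locked to period 2.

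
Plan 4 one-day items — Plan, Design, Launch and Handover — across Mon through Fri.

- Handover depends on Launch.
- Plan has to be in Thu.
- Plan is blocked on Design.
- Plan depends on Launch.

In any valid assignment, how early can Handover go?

Tue

Precedence pushes Handover to at least Tue.
Handover at Tue is achievable: Design=Mon, Plan=Thu, Launch=Mon, Handover=Tue.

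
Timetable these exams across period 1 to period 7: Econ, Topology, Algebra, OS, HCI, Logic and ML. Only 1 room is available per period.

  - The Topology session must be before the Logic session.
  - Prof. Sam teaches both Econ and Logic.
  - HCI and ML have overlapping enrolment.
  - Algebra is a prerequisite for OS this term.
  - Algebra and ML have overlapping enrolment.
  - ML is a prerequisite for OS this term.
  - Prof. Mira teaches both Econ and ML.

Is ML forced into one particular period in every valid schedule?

No

ML can be period 1 (e.g. Algebra -> period 2; Logic -> period 5; HCI -> period 7; Topology -> period 4; Econ -> period 6; ML -> period 1; OS -> period 3) or period 2 (e.g. ML -> period 2; HCI -> period 7; Topology -> period 4; OS -> period 3; Logic -> period 5; Econ -> period 6; Algebra -> period 1).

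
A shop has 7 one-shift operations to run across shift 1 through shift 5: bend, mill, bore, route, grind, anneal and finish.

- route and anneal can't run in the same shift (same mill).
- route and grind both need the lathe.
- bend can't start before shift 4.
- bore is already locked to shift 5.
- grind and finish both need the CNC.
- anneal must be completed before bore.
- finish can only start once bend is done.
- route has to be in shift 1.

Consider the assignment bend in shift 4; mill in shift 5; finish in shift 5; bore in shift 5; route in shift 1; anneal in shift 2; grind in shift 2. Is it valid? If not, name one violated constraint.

anneal must be completed before bore — holds.
bend can't start before shift 4 — holds.
finish can only start once bend is done — holds.
route has to be in shift 1 — holds.
bore is already locked to shift 5 — holds.
route and grind both need the lathe — holds.
route and anneal can't run in the same shift (same mill) — holds.
grind and finish both need the CNC — holds.

Yes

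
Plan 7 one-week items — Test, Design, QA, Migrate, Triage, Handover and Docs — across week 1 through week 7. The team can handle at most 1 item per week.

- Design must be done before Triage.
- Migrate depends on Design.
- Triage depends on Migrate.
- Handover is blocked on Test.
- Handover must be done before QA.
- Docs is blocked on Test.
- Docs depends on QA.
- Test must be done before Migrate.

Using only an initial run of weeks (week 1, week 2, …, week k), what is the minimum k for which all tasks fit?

7 weeks

The precedence chain requires at least 4 distinct weeks.
With at most 1 per week and 7 tasks, at least 7 weeks are needed.
7 works (last occupied week: week 7): for example Test in week 1; Migrate in week 3; Triage in week 6; QA in week 5; Docs in week 7; Design in week 2; Handover in week 4.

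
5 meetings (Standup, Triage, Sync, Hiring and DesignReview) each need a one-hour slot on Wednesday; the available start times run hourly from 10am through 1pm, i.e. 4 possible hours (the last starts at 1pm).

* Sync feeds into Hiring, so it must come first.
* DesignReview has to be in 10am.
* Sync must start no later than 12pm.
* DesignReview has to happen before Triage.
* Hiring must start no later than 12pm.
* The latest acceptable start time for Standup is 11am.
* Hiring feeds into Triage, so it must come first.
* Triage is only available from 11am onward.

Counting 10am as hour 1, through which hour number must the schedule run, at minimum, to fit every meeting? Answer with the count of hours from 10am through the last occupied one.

The precedence chain requires at least 3 distinct hours.
3 works (last occupied hour: 12pm): for example Sync=10am, Triage=12pm, Standup=10am, DesignReview=10am, Hiring=11am.

3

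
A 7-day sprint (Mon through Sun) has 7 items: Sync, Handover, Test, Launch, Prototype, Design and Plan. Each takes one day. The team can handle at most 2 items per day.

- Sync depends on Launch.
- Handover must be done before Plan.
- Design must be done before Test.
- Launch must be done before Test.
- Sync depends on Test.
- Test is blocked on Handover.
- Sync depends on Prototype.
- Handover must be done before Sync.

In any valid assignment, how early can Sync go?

Thu

Precedence pushes Sync to at least Wed.
Sync at Thu is achievable: Handover=Mon; Test=Wed; Sync=Thu; Plan=Wed; Launch=Mon; Design=Tue; Prototype=Tue.
Nothing earlier works — the capacity limit rule out every day before Thu.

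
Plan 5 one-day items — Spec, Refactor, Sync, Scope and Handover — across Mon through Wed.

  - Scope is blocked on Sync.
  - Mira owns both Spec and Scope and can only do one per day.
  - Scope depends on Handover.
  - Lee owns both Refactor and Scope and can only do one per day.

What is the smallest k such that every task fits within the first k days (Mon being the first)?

The precedence chain requires at least 2 distinct days.
2 works (last occupied day: Tue): for example Handover in Mon; Scope in Tue; Sync in Mon; Spec in Mon; Refactor in Mon.

2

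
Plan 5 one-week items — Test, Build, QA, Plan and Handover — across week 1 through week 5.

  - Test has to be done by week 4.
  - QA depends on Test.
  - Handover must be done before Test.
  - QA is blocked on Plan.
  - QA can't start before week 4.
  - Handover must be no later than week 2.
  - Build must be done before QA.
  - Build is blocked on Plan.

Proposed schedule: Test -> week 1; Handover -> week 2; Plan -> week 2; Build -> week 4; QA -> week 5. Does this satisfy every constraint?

QA can't start before week 4 — holds.
Handover must be no later than week 2 — holds.
QA depends on Test — holds.
Test has to be done by week 4 — holds.
Build is blocked on Plan — holds.
Build must be done before QA — holds.
Handover must be done before Test — violated.
QA is blocked on Plan — holds.

No. Handover must be done before Test is not satisfied.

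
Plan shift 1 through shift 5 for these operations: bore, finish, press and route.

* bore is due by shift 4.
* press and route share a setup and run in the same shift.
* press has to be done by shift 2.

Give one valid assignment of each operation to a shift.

press=shift 1; bore=shift 1; route=shift 1; finish=shift 1

Checking: press = route = shift 1; press=shift 1 in [shift 1,shift 2]; bore=shift 1 in [shift 1,shift 4].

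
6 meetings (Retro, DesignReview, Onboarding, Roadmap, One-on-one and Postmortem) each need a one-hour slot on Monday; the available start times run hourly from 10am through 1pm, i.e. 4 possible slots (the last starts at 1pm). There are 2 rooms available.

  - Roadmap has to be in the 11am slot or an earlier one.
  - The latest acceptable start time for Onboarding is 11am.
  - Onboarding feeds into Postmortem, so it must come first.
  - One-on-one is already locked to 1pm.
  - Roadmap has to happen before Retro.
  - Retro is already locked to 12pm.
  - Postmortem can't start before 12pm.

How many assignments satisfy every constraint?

20

Splitting on DesignReview: it can be 10am (6), 11am (6), 12pm (4), 1pm (4). Listing each branch's schedules as (Retro, Onboarding, Roadmap, One-on-one, Postmortem):
DesignReview=10am: (12pm,10am,11am,1pm,12pm) (12pm,10am,11am,1pm,1pm) (12pm,11am,10am,1pm,12pm) (12pm,11am,10am,1pm,1pm) (12pm,11am,11am,1pm,12pm) (12pm,11am,11am,1pm,1pm) — 6.
DesignReview=11am: (12pm,10am,10am,1pm,12pm) (12pm,10am,10am,1pm,1pm) (12pm,10am,11am,1pm,12pm) (12pm,10am,11am,1pm,1pm) (12pm,11am,10am,1pm,12pm) (12pm,11am,10am,1pm,1pm) — 6.
DesignReview=12pm: (12pm,10am,10am,1pm,1pm) (12pm,10am,11am,1pm,1pm) (12pm,11am,10am,1pm,1pm) (12pm,11am,11am,1pm,1pm) — 4.
DesignReview=1pm: (12pm,10am,10am,1pm,12pm) (12pm,10am,11am,1pm,12pm) (12pm,11am,10am,1pm,12pm) (12pm,11am,11am,1pm,12pm) — 4.
Summing: 6 + 6 + 4 + 4 = 20.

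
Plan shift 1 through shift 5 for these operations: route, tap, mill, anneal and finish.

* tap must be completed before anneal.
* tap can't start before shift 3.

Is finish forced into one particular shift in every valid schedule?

finish can be shift 1 (e.g. tap=shift 3; finish=shift 1; mill=shift 1; anneal=shift 4; route=shift 1) or shift 2 (e.g. route -> shift 1, tap -> shift 3, finish -> shift 2, anneal -> shift 4, mill -> shift 1).

No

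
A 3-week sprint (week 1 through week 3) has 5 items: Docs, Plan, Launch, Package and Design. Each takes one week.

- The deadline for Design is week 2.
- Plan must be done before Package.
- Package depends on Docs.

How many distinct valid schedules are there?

Splitting on Docs: it can be week 1 (18), week 2 (12). Listing each branch's schedules as (Plan, Launch, Package, Design) by week number:
Docs=week 1: (1,1,2,1) (1,1,2,2) (1,1,3,1) (1,1,3,2) (1,2,2,1) (1,2,2,2) (1,2,3,1) (1,2,3,2) (1,3,2,1) (1,3,2,2) (1,3,3,1) (1,3,3,2) (2,1,3,1) (2,1,3,2) (2,2,3,1) (2,2,3,2) (2,3,3,1) (2,3,3,2) — 18.
Docs=week 2: (1,1,3,1) (1,1,3,2) (1,2,3,1) (1,2,3,2) (1,3,3,1) (1,3,3,2) (2,1,3,1) (2,1,3,2) (2,2,3,1) (2,2,3,2) (2,3,3,1) (2,3,3,2) — 12.
Summing: 18 + 12 = 30.

30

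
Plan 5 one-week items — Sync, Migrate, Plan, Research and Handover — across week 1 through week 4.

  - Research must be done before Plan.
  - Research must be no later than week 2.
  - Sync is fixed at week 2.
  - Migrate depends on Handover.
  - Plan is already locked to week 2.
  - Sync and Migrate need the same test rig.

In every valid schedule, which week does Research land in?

week 1

Research's own window allows nothing later than week 2; downstream work caps Research at week 1.
So Research is pinned to week 1.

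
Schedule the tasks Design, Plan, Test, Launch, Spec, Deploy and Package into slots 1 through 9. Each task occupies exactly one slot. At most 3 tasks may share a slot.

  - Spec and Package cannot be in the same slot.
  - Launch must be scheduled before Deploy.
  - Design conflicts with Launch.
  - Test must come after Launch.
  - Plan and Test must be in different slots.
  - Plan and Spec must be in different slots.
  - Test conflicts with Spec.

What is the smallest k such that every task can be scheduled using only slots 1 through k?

The precedence chain requires at least 2 distinct slots.
With at most 3 per slot and 7 tasks, at least 3 slots are needed.
3 works (last occupied slot: 3): for example Plan in 1, Launch in 1, Design in 2, Test in 2, Spec in 3, Package in 1, Deploy in 2.

3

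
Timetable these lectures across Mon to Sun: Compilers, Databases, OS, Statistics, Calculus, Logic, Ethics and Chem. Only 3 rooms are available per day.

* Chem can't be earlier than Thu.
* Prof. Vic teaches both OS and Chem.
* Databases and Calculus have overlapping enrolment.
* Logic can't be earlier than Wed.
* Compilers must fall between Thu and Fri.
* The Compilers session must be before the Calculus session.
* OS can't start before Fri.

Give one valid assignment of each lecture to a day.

Logic -> Wed, Compilers -> Thu, Ethics -> Mon, Statistics -> Mon, Chem -> Thu, Calculus -> Fri, Databases -> Mon, OS -> Fri

Checking: Compilers(Thu) before Calculus(Fri); Databases(Mon) != Calculus(Fri); OS(Fri) != Chem(Thu); Compilers=Thu in [Thu,Fri]; Chem=Thu in [Thu,Sun]; OS=Fri in [Fri,Sun]; Logic=Wed in [Wed,Sun]; max 3 per day (cap 3).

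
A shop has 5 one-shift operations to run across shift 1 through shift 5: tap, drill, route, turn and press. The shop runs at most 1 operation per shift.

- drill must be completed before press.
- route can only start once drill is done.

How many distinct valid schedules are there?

Splitting on tap: it can be shift 1 (8), shift 2 (8), shift 3 (8), shift 4 (8), shift 5 (8). Listing each branch's schedules as (drill, route, turn, press) by shift number:
tap=shift 1: (2,3,4,5) (2,3,5,4) (2,4,3,5) (2,4,5,3) (2,5,3,4) (2,5,4,3) (3,4,2,5) (3,5,2,4) — 8.
tap=shift 2: (1,3,4,5) (1,3,5,4) (1,4,3,5) (1,4,5,3) (1,5,3,4) (1,5,4,3) (3,4,1,5) (3,5,1,4) — 8.
tap=shift 3: (1,2,4,5) (1,2,5,4) (1,4,2,5) (1,4,5,2) (1,5,2,4) (1,5,4,2) (2,4,1,5) (2,5,1,4) — 8.
tap=shift 4: (1,2,3,5) (1,2,5,3) (1,3,2,5) (1,3,5,2) (1,5,2,3) (1,5,3,2) (2,3,1,5) (2,5,1,3) — 8.
tap=shift 5: (1,2,3,4) (1,2,4,3) (1,3,2,4) (1,3,4,2) (1,4,2,3) (1,4,3,2) (2,3,1,4) (2,4,1,3) — 8.
Summing: 8 + 8 + 8 + 8 + 8 = 40.

40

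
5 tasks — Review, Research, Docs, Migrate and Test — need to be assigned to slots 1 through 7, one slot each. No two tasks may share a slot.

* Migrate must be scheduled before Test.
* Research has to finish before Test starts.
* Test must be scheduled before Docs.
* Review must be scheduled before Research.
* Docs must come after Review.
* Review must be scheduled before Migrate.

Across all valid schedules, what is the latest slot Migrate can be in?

5

Precedence pushes Migrate to at least 2; downstream work caps Migrate at 5.
Migrate at 5 is achievable: Research -> 2; Migrate -> 5; Docs -> 7; Test -> 6; Review -> 1.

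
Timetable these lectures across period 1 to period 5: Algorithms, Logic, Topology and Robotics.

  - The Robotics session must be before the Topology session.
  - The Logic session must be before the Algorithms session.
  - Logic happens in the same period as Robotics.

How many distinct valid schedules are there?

30

Splitting on Algorithms: it can be period 2 (4), period 3 (7), period 4 (9), period 5 (10). Listing each branch's schedules as (Logic, Topology, Robotics) by period number:
Algorithms=period 2: (1,2,1) (1,3,1) (1,4,1) (1,5,1) — 4.
Algorithms=period 3: (1,2,1) (1,3,1) (1,4,1) (1,5,1) (2,3,2) (2,4,2) (2,5,2) — 7.
Algorithms=period 4: (1,2,1) (1,3,1) (1,4,1) (1,5,1) (2,3,2) (2,4,2) (2,5,2) (3,4,3) (3,5,3) — 9.
Algorithms=period 5: (1,2,1) (1,3,1) (1,4,1) (1,5,1) (2,3,2) (2,4,2) (2,5,2) (3,4,3) (3,5,3) (4,5,4) — 10.
Summing: 4 + 7 + 9 + 10 = 30.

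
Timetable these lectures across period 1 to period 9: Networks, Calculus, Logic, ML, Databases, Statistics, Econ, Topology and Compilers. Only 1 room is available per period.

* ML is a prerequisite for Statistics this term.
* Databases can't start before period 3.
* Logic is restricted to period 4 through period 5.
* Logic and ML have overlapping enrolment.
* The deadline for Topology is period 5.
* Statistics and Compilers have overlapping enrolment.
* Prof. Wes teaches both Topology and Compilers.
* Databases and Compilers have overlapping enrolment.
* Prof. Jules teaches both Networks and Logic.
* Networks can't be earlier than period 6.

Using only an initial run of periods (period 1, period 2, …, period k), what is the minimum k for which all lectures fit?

9

The precedence chain requires at least 2 distinct periods.
With at most 1 per period and 9 lectures, at least 9 periods are needed.
Networks can't be placed before period 6, so the schedule must run through at least period 6.
9 works (last occupied period: period 9): for example Econ in period 8; Logic in period 4; Statistics in period 5; Topology in period 1; Compilers in period 9; Networks in period 6; ML in period 2; Databases in period 3; Calculus in period 7.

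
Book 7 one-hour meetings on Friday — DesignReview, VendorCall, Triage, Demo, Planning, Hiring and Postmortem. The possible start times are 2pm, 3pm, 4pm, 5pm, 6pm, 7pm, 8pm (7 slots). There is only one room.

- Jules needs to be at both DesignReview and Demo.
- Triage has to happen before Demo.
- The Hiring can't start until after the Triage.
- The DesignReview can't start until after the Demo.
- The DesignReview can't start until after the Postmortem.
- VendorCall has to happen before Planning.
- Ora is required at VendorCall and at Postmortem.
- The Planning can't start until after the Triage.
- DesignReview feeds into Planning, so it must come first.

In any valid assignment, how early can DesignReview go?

5pm

Precedence pushes DesignReview to at least 4pm; downstream work caps DesignReview at 7pm.
DesignReview at 5pm is achievable: Postmortem in 4pm, Planning in 7pm, Hiring in 8pm, Demo in 3pm, VendorCall in 6pm, Triage in 2pm, DesignReview in 5pm.
Nothing earlier works — the conflict and capacity constraints rule out every slot before 5pm.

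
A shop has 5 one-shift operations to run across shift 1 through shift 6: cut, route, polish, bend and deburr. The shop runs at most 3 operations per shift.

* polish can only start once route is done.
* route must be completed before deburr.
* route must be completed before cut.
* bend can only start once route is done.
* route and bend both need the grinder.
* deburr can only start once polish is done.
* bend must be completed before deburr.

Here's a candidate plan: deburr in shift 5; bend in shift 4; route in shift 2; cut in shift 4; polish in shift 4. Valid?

route and bend both need the grinder — holds.
route must be completed before cut — holds.
bend can only start once route is done — holds.
The shop runs at most 3 operations per shift — holds.
deburr can only start once polish is done — holds.
bend must be completed before deburr — holds.
route must be completed before deburr — holds.
polish can only start once route is done — holds.

Yes, all constraints hold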